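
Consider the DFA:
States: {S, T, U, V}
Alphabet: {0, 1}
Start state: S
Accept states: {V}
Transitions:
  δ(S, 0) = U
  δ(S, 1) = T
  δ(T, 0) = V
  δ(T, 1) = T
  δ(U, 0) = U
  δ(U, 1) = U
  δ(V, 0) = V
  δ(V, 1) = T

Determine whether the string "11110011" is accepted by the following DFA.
Processing string "11110011":
  S --1--> T
  T --1--> T
  T --1--> T
  T --1--> T
  T --0--> V
  V --0--> V
  V --1--> T
  T --1--> T
Final state: T
Accept states: {V}
No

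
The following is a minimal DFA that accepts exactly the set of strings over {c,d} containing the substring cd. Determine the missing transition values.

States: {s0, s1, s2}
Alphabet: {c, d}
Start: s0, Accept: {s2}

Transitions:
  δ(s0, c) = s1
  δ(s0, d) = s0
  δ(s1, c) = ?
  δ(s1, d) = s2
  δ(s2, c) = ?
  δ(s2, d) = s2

From the language and accept set, identify what each state tracks — s0: no c seen yet; s1: seen a c, waiting for d; s2: substring cd seen.
Each missing δ(q, a) is the state matching the new tracked value after reading a.
δ(s1, c) = s1; δ(s2, c) = s2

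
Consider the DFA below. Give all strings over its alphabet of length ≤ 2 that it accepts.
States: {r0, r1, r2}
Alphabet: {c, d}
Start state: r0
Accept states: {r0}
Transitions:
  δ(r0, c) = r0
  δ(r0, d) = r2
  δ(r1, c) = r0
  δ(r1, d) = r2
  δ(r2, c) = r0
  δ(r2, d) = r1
ε, c, cc, dc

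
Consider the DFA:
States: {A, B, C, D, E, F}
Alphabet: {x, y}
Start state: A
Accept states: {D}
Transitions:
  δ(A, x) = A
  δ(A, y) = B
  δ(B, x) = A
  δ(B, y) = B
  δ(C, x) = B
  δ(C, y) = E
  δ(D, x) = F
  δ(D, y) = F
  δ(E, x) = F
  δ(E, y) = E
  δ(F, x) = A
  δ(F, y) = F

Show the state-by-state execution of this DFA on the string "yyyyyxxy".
read 'y': A → B
  read 'y': B → B
  read 'y': B → B
  read 'y': B → B
  read 'y': B → B
  read 'x': B → A
  read 'x': A → A
  read 'y': A → B
A -> B -> B -> B -> B -> B -> A -> A -> B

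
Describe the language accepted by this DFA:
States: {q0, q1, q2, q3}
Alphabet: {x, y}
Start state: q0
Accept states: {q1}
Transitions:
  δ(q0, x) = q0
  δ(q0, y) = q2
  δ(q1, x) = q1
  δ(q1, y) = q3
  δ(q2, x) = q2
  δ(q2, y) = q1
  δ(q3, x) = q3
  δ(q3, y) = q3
Testing a few strings:
  'xxx' → reject
  'yxyx' → accept
  'x' → reject
  'yyyy' → reject
State roles: q0=zero y's; q1=two y's; q2=one y; q3=≥ three y's (dead)
All strings over {x,y} containing exactly two y's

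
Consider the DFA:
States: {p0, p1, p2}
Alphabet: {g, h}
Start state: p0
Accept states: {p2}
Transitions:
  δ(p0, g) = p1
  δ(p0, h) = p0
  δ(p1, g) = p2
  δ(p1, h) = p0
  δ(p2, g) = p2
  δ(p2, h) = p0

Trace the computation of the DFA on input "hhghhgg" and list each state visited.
read 'h': p0 → p0
  read 'h': p0 → p0
  read 'g': p0 → p1
  read 'h': p1 → p0
  read 'h': p0 → p0
  read 'g': p0 → p1
  read 'g': p1 → p2
p0 -> p0 -> p0 -> p1 -> p0 -> p0 -> p1 -> p2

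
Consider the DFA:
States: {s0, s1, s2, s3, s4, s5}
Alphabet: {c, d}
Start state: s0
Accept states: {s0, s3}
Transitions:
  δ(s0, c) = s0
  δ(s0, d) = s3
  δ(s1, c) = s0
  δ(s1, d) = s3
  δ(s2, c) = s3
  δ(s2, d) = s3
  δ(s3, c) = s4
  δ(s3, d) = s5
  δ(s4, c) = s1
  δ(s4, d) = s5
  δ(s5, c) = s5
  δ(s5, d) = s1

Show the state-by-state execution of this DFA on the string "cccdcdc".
read 'c': s0 → s0
  read 'c': s0 → s0
  read 'c': s0 → s0
  read 'd': s0 → s3
  read 'c': s3 → s4
  read 'd': s4 → s5
  read 'c': s5 → s5
s0 -> s0 -> s0 -> s0 -> s3 -> s4 -> s5 -> s5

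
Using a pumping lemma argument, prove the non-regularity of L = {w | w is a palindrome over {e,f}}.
Assume L is regular with pumping length p. Idea: pumping the leading e-block breaks the symmetry.
Choose s = e^p f e^p (a palindrome of length 2p+1 ≥ p). By the pumping lemma, s = xyz with |xy| ≤ p, |y| > 0, so y = e^k with k > 0 (xy lies entirely in the first e^p). Then xy²z = e^(p+k) f e^p, which is not a palindrome since p+k ≠ p.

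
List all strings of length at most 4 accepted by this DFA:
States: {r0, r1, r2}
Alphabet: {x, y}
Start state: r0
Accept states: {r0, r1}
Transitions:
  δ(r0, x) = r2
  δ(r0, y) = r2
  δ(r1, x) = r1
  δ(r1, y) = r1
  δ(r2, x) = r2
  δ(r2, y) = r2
ε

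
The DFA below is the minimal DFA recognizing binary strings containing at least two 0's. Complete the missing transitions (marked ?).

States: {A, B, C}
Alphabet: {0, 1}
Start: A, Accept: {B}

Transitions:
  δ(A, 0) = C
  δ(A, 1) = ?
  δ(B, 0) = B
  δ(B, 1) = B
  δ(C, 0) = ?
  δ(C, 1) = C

From the language and accept set, identify what each state tracks — A: zero 0's seen; B: ≥ two 0's seen; C: one 0 seen.
Each missing δ(q, a) is the state matching the new tracked value after reading a.
δ(A, 1) = A; δ(C, 0) = B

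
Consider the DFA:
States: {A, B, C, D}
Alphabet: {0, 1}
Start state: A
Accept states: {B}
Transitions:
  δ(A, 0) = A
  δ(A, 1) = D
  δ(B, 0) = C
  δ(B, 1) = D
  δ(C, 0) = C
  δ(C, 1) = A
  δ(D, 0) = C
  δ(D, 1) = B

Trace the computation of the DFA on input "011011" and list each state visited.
read '0': A → A
  read '1': A → D
  read '1': D → B
  read '0': B → C
  read '1': C → A
  read '1': A → D
A -> A -> D -> B -> C -> A -> D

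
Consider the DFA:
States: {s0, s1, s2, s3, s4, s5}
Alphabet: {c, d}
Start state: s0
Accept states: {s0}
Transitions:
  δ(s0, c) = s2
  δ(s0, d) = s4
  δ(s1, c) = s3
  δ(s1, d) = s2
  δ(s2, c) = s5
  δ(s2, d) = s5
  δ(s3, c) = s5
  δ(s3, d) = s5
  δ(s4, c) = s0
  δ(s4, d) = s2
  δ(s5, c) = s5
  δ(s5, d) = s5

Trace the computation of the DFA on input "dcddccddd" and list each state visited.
read 'd': s0 → s4
  read 'c': s4 → s0
  read 'd': s0 → s4
  read 'd': s4 → s2
  read 'c': s2 → s5
  read 'c': s5 → s5
  read 'd': s5 → s5
  read 'd': s5 → s5
  read 'd': s5 → s5
s0 -> s4 -> s0 -> s4 -> s2 -> s5 -> s5 -> s5 -> s5 -> s5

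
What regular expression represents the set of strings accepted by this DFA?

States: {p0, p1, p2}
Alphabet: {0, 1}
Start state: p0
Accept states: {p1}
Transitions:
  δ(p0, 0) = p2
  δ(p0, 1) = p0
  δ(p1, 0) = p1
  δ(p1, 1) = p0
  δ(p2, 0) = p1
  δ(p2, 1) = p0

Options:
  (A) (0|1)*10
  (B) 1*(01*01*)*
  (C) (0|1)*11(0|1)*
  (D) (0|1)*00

Check each option against the DFA on short strings; one disagreement eliminates an option:
  (A) (0|1)*10: on '00' the DFA goes p0 → p2 → p1 and accepts (p1 ∈ Accept), but the regex does not match it → eliminate
  (B) 1*(01*01*)*: on ε the DFA stays in p0 and rejects (p0 ∉ Accept), but the regex matches it → eliminate
  (C) (0|1)*11(0|1)*: on '00' the DFA goes p0 → p2 → p1 and accepts (p1 ∈ Accept), but the regex does not match it → eliminate
  (D) (0|1)*00: agrees with the DFA on every string of length ≤ 6
Only (D) is consistent with the DFA.
(D) (0|1)*00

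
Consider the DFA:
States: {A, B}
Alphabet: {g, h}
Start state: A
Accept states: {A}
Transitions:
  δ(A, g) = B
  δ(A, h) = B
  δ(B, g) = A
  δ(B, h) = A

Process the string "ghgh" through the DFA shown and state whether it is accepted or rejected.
Processing string "ghgh":
  A --g--> B
  B --h--> A
  A --g--> B
  B --h--> A
Final state: A
Accept states: {A}
Yes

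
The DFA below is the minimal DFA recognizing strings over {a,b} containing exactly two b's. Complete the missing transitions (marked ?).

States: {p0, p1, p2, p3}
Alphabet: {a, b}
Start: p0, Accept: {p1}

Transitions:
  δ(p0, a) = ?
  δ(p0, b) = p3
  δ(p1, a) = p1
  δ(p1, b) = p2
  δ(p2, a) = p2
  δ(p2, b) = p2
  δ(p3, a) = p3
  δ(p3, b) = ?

From the language and accept set, identify what each state tracks — p0: zero b's; p1: two b's; p2: ≥ three b's (dead); p3: one b.
Each missing δ(q, a) is the state matching the new tracked value after reading a.
δ(p0, a) = p0; δ(p3, b) = p1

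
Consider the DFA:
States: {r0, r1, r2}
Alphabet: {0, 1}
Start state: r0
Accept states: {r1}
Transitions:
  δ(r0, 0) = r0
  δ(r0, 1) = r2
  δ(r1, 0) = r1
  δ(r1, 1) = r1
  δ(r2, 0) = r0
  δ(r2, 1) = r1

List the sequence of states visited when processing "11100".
read '1': r0 → r2
  read '1': r2 → r1
  read '1': r1 → r1
  read '0': r1 → r1
  read '0': r1 → r1
r0 -> r2 -> r1 -> r1 -> r1 -> r1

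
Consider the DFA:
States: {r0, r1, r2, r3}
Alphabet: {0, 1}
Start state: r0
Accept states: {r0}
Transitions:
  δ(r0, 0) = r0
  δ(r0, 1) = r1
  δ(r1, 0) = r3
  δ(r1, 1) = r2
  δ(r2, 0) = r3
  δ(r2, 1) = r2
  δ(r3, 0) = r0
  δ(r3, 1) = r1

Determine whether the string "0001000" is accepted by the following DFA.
Processing string "0001000":
  r0 --0--> r0
  r0 --0--> r0
  r0 --0--> r0
  r0 --1--> r1
  r1 --0--> r3
  r3 --0--> r0
  r0 --0--> r0
Final state: r0
Accept states: {r0}
Yes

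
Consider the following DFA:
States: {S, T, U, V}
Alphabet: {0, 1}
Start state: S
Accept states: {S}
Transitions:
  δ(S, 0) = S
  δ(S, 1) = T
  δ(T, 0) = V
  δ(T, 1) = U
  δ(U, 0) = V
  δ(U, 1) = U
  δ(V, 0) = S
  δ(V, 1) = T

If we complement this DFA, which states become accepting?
Complement accept states = All states \ Original accept states
= {S, T, U, V} \ {S}
{T, U, V}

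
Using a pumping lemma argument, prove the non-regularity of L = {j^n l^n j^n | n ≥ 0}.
Assume L is regular with pumping length p. Idea: pumping the first j-block unbalances it against the other two.
Choose s = j^p l^p j^p ∈ L (|s| = 3p ≥ p). By the pumping lemma, s = xyz with |xy| ≤ p, |y| > 0, so y = j^k with k ≥ 1, inside the first j-block. Then xy²z = j^(p+k) l^p j^p. The first block has length p+k ≠ p, so the three block lengths are no longer equal and xy²z ∉ L.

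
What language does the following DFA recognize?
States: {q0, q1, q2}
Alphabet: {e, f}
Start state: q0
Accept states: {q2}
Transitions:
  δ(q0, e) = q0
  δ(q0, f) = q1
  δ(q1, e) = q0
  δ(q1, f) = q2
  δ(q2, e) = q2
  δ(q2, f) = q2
Testing a few strings:
  'effe' → accept
  'e' → reject
  'ffe' → accept
  'fef' → reject
State roles: q0=no progress toward ff; q1=one trailing f; q2=substring ff seen
All strings over {e,f} containing the substring ff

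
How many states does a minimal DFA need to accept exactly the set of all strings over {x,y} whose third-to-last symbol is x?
By Myhill–Nerode, count the distinguishable equivalence classes: 2^3 = 8 classes — the DFA must remember the last 3 symbols read; every pair of distinct length-3 suffixes is distinguishable by some continuation.
8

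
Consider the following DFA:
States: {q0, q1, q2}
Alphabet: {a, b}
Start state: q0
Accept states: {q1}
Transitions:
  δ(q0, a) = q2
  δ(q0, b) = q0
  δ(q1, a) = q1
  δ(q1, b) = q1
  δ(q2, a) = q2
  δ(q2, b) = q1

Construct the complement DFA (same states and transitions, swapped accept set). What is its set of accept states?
Complement accept states = All states \ Original accept states
= {q0, q1, q2} \ {q1}
{q0, q2}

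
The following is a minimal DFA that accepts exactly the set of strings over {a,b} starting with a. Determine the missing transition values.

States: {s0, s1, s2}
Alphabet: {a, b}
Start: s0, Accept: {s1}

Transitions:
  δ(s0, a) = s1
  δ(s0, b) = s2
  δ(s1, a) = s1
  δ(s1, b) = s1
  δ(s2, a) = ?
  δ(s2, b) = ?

From the language and accept set, identify what each state tracks — s0: no input read; s1: started with a; s2: started with b (dead).
Each missing δ(q, a) is the state matching the new tracked value after reading a.
δ(s2, a) = s2; δ(s2, b) = s2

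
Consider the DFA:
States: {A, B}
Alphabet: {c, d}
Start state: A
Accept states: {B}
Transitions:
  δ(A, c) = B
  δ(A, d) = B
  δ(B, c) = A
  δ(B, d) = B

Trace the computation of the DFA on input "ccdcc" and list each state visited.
read 'c': A → B
  read 'c': B → A
  read 'd': A → B
  read 'c': B → A
  read 'c': A → B
A -> B -> A -> B -> A -> B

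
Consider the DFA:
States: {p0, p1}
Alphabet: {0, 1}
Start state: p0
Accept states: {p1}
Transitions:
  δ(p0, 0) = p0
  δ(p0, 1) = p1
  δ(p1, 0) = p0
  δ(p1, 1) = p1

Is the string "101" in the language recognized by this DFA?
Processing string "101":
  p0 --1--> p1
  p1 --0--> p0
  p0 --1--> p1
Final state: p1
Accept states: {p1}
Yes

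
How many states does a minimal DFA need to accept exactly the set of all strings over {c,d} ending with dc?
By Myhill–Nerode, count the distinguishable equivalence classes: 3 classes — one per longest suffix of the input that is a prefix of 'dc' (lengths 0 through 2); only the length-2 class is accepting.
3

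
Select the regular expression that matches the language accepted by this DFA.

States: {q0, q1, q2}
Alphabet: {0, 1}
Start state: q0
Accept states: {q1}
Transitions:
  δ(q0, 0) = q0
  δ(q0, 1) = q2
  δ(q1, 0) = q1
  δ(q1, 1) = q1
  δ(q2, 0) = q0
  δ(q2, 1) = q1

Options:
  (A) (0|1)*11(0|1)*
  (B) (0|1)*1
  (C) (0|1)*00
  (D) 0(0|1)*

Check each option against the DFA on short strings; one disagreement eliminates an option:
  (A) (0|1)*11(0|1)*: agrees with the DFA on every string of length ≤ 6
  (B) (0|1)*1: on '1' the DFA goes q0 → q2 and rejects (q2 ∉ Accept), but the regex matches it → eliminate
  (C) (0|1)*00: on '00' the DFA goes q0 → q0 → q0 and rejects (q0 ∉ Accept), but the regex matches it → eliminate
  (D) 0(0|1)*: on '0' the DFA goes q0 → q0 and rejects (q0 ∉ Accept), but the regex matches it → eliminate
Only (A) is consistent with the DFA.
(A) (0|1)*11(0|1)*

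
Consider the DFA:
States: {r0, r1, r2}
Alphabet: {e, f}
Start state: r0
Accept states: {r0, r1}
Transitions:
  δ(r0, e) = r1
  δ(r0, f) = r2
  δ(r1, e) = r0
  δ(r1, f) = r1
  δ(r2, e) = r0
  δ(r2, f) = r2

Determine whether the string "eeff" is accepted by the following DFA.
Processing string "eeff":
  r0 --e--> r1
  r1 --e--> r0
  r0 --f--> r2
  r2 --f--> r2
Final state: r2
Accept states: {r0, r1}
No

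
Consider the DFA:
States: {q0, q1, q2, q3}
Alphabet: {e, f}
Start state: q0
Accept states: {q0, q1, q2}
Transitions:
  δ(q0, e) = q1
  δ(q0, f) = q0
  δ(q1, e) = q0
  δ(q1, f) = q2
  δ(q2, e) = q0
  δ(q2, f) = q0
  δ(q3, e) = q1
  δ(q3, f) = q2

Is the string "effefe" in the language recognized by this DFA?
Processing string "effefe":
  q0 --e--> q1
  q1 --f--> q2
  q2 --f--> q0
  q0 --e--> q1
  q1 --f--> q2
  q2 --e--> q0
Final state: q0
Accept states: {q0, q1, q2}
Yes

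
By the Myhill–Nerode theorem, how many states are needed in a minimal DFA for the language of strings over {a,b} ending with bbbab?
By Myhill–Nerode, count the distinguishable equivalence classes: 6 classes — one per longest suffix of the input that is a prefix of 'bbbab' (lengths 0 through 5); only the length-5 class is accepting.
6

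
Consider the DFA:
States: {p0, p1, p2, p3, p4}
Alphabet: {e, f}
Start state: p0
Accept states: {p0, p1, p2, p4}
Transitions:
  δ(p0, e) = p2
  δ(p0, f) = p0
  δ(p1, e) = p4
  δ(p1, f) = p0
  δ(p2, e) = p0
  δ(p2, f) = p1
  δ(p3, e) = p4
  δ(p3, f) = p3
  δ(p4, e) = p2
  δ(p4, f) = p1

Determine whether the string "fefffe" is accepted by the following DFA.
Processing string "fefffe":
  p0 --f--> p0
  p0 --e--> p2
  p2 --f--> p1
  p1 --f--> p0
  p0 --f--> p0
  p0 --e--> p2
Final state: p2
Accept states: {p0, p1, p2, p4}
Yes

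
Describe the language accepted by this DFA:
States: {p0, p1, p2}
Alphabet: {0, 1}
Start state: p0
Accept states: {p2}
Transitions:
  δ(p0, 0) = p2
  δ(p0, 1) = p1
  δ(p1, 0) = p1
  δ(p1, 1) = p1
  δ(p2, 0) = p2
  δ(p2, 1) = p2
Testing a few strings:
  '00' → accept
  '011' → accept
  '11' → reject
  '0' → accept
State roles: p0=no input read; p1=started with 1 (dead); p2=started with 0
All binary strings starting with 0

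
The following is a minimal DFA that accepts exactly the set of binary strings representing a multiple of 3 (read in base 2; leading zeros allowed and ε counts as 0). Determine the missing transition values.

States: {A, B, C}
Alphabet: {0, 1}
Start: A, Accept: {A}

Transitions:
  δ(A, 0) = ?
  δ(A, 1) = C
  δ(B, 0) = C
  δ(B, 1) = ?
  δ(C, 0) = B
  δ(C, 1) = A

From the language and accept set, identify what each state tracks — A: value ≡ 0 (mod 3); B: value ≡ 2 (mod 3); C: value ≡ 1 (mod 3).
Each missing δ(q, a) is the state matching the new tracked value after reading a.
δ(A, 0) = A; δ(B, 1) = B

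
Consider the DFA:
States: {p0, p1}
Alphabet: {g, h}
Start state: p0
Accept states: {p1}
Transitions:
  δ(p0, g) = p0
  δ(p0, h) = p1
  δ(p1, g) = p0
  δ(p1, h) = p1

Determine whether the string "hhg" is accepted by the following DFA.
Processing string "hhg":
  p0 --h--> p1
  p1 --h--> p1
  p1 --g--> p0
Final state: p0
Accept states: {p1}
No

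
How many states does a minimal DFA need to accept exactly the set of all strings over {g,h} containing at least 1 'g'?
By Myhill–Nerode, count the distinguishable equivalence classes: 2 classes — having seen 0, or ≥1 copies of 'g'; any two classes i < j (j ≤ 1) are distinguished by the string g^(1−j), which takes class j to 1 copy (accepted) but leaves class i below 1 (rejected).
2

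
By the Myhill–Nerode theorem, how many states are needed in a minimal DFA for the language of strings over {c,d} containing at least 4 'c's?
By Myhill–Nerode, count the distinguishable equivalence classes: 5 classes — having seen 0, 1, …, 3, or ≥4 copies of 'c'; any two classes i < j (j ≤ 4) are distinguished by the string c^(4−j), which takes class j to 4 copies (accepted) but leaves class i below 4 (rejected).
5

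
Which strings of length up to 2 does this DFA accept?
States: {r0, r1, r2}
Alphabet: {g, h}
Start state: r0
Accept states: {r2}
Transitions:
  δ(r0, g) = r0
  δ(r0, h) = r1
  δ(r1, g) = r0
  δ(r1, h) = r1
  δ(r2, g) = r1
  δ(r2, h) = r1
None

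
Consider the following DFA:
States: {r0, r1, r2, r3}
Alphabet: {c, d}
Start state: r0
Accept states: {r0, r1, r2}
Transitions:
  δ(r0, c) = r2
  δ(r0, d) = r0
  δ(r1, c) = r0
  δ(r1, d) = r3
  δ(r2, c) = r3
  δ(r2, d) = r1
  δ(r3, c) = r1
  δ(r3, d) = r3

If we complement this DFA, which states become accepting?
Complement accept states = All states \ Original accept states
= {r0, r1, r2, r3} \ {r0, r1, r2}
{r3}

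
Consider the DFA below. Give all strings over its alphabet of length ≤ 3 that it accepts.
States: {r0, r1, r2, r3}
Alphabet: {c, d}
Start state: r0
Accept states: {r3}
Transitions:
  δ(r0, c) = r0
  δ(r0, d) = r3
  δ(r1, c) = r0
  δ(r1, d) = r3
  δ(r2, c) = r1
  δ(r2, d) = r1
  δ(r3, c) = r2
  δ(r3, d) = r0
d, cd, ccd, ddd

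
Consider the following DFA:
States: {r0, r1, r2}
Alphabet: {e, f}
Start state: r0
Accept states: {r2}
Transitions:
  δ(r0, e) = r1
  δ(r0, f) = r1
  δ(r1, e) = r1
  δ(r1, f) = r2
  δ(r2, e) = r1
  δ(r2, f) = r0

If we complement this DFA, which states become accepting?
Complement accept states = All states \ Original accept states
= {r0, r1, r2} \ {r2}
{r0, r1}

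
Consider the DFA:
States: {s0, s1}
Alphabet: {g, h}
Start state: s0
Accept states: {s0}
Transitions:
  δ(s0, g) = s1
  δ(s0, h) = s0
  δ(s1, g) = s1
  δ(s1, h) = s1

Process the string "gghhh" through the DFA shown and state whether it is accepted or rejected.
Processing string "gghhh":
  s0 --g--> s1
  s1 --g--> s1
  s1 --h--> s1
  s1 --h--> s1
  s1 --h--> s1
Final state: s1
Accept states: {s0}
No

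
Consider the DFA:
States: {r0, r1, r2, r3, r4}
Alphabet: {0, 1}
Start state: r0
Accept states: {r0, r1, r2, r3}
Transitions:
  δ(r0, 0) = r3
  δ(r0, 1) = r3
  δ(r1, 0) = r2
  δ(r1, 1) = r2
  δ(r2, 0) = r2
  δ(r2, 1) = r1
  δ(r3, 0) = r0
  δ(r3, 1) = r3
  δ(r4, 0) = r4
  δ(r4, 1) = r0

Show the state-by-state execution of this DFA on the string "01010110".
read '0': r0 → r3
  read '1': r3 → r3
  read '0': r3 → r0
  read '1': r0 → r3
  read '0': r3 → r0
  read '1': r0 → r3
  read '1': r3 → r3
  read '0': r3 → r0
r0 -> r3 -> r3 -> r0 -> r3 -> r0 -> r3 -> r3 -> r0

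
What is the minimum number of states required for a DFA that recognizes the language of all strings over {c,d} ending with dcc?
By Myhill–Nerode, count the distinguishable equivalence classes: 4 classes — one per longest suffix of the input that is a prefix of 'dcc' (lengths 0 through 3); only the length-3 class is accepting.
4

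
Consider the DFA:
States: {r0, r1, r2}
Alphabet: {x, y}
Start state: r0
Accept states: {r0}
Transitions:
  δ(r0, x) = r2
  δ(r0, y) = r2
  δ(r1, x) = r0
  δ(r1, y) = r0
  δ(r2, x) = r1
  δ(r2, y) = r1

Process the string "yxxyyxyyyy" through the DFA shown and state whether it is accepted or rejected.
Processing string "yxxyyxyyyy":
  r0 --y--> r2
  r2 --x--> r1
  r1 --x--> r0
  r0 --y--> r2
  r2 --y--> r1
  r1 --x--> r0
  r0 --y--> r2
  r2 --y--> r1
  r1 --y--> r0
  r0 --y--> r2
Final state: r2
Accept states: {r0}
No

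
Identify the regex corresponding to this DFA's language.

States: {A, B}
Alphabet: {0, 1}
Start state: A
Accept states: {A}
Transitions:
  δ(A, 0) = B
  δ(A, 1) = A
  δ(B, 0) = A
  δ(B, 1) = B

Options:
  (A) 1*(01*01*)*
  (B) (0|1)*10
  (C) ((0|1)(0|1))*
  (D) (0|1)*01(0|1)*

Check each option against the DFA on short strings; one disagreement eliminates an option:
  (A) 1*(01*01*)*: agrees with the DFA on every string of length ≤ 6
  (B) (0|1)*10: on ε the DFA stays in A and accepts (A ∈ Accept), but the regex does not match it → eliminate
  (C) ((0|1)(0|1))*: on '1' the DFA goes A → A and accepts (A ∈ Accept), but the regex does not match it → eliminate
  (D) (0|1)*01(0|1)*: on ε the DFA stays in A and accepts (A ∈ Accept), but the regex does not match it → eliminate
Only (A) is consistent with the DFA.
(A) 1*(01*01*)*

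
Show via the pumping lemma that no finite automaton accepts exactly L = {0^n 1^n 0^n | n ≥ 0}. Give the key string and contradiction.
Assume L is regular with pumping length p. Idea: pumping the first 0-block unbalances it against the other two.
Choose s = 0^p 1^p 0^p ∈ L (|s| = 3p ≥ p). By the pumping lemma, s = xyz with |xy| ≤ p, |y| > 0, so y = 0^k with k ≥ 1, inside the first 0-block. Then xy²z = 0^(p+k) 1^p 0^p. The first block has length p+k ≠ p, so the three block lengths are no longer equal and xy²z ∉ L.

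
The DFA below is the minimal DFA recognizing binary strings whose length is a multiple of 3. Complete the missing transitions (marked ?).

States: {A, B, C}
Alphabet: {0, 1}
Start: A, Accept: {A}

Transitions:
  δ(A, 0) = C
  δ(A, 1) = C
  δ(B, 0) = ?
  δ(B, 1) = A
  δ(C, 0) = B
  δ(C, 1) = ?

From the language and accept set, identify what each state tracks — A: length ≡ 0 (mod 3); B: length ≡ 2 (mod 3); C: length ≡ 1 (mod 3).
Each missing δ(q, a) is the state matching the new tracked value after reading a.
δ(B, 0) = A; δ(C, 1) = B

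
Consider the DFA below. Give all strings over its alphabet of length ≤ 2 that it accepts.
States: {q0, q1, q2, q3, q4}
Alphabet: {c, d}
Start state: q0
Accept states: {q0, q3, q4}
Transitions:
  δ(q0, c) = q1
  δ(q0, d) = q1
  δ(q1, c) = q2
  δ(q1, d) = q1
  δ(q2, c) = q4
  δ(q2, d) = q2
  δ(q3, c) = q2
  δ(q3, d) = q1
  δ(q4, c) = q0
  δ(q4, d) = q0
ε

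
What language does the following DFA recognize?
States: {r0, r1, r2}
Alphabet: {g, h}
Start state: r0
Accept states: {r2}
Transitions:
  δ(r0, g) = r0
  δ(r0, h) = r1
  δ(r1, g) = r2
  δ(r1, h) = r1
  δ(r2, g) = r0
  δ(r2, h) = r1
Testing a few strings:
  'ggg' → reject
  'ghh' → reject
  'ghg' → accept
  'gghh' → reject
State roles: r0=no suffix match; r1=one trailing h; r2=suffix is hg
All strings over {g,h} ending with hg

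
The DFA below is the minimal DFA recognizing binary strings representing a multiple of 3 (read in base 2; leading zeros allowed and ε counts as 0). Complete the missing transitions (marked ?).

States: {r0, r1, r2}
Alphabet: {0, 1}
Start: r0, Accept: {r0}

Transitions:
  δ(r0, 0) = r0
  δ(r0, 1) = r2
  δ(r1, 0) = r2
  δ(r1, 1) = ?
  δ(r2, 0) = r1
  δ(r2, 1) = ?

From the language and accept set, identify what each state tracks — r0: value ≡ 0 (mod 3); r1: value ≡ 2 (mod 3); r2: value ≡ 1 (mod 3).
Each missing δ(q, a) is the state matching the new tracked value after reading a.
δ(r1, 1) = r1; δ(r2, 1) = r0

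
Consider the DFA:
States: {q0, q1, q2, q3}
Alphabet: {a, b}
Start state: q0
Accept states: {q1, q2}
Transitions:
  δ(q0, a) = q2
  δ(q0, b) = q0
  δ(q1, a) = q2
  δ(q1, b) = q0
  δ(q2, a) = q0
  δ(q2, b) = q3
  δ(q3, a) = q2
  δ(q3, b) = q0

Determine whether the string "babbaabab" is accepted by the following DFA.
Processing string "babbaabab":
  q0 --b--> q0
  q0 --a--> q2
  q2 --b--> q3
  q3 --b--> q0
  q0 --a--> q2
  q2 --a--> q0
  q0 --b--> q0
  q0 --a--> q2
  q2 --b--> q3
Final state: q3
Accept states: {q1, q2}
No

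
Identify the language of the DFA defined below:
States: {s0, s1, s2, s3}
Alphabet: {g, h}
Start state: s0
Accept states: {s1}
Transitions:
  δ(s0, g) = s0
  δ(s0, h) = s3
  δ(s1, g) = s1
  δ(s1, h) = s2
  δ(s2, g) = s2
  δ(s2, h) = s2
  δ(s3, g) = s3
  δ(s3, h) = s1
Testing a few strings:
  'g' → reject
  'hg' → reject
  'hggh' → accept
  'h' → reject
State roles: s0=zero h's; s1=two h's; s2=≥ three h's (dead); s3=one h
All strings over {g,h} containing exactly two h's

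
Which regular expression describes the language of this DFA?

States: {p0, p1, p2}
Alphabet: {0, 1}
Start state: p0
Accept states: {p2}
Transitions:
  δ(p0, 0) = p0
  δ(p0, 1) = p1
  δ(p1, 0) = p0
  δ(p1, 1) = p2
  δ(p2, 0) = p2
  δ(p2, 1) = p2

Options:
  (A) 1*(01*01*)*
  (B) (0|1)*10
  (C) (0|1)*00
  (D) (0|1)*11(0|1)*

Check each option against the DFA on short strings; one disagreement eliminates an option:
  (A) 1*(01*01*)*: on ε the DFA stays in p0 and rejects (p0 ∉ Accept), but the regex matches it → eliminate
  (B) (0|1)*10: on '10' the DFA goes p0 → p1 → p0 and rejects (p0 ∉ Accept), but the regex matches it → eliminate
  (C) (0|1)*00: on '00' the DFA goes p0 → p0 → p0 and rejects (p0 ∉ Accept), but the regex matches it → eliminate
  (D) (0|1)*11(0|1)*: agrees with the DFA on every string of length ≤ 6
Only (D) is consistent with the DFA.
(D) (0|1)*11(0|1)*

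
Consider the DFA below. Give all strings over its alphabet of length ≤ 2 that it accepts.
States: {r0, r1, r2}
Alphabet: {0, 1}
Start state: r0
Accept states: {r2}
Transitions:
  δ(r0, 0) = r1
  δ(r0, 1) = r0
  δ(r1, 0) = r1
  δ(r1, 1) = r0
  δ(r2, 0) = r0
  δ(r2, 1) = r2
None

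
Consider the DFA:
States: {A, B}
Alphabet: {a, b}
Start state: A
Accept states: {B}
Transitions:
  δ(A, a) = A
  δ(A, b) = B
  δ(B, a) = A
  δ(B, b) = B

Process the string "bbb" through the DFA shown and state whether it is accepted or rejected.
Processing string "bbb":
  A --b--> B
  B --b--> B
  B --b--> B
Final state: B
Accept states: {B}
Yes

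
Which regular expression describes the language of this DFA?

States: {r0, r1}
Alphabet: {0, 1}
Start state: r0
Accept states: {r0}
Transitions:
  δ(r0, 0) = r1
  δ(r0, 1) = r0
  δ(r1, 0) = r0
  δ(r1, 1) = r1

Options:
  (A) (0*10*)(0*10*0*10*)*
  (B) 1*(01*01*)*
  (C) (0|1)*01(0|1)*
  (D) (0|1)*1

Check each option against the DFA on short strings; one disagreement eliminates an option:
  (A) (0*10*)(0*10*0*10*)*: on ε the DFA stays in r0 and accepts (r0 ∈ Accept), but the regex does not match it → eliminate
  (B) 1*(01*01*)*: agrees with the DFA on every string of length ≤ 6
  (C) (0|1)*01(0|1)*: on ε the DFA stays in r0 and accepts (r0 ∈ Accept), but the regex does not match it → eliminate
  (D) (0|1)*1: on ε the DFA stays in r0 and accepts (r0 ∈ Accept), but the regex does not match it → eliminate
Only (B) is consistent with the DFA.
(B) 1*(01*01*)*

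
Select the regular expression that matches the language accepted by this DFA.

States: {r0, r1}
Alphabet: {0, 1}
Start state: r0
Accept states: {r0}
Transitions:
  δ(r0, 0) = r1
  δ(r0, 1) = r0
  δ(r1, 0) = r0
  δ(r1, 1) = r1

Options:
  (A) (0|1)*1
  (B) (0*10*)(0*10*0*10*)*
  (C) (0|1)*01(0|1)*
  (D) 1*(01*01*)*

Check each option against the DFA on short strings; one disagreement eliminates an option:
  (A) (0|1)*1: on ε the DFA stays in r0 and accepts (r0 ∈ Accept), but the regex does not match it → eliminate
  (B) (0*10*)(0*10*0*10*)*: on ε the DFA stays in r0 and accepts (r0 ∈ Accept), but the regex does not match it → eliminate
  (C) (0|1)*01(0|1)*: on ε the DFA stays in r0 and accepts (r0 ∈ Accept), but the regex does not match it → eliminate
  (D) 1*(01*01*)*: agrees with the DFA on every string of length ≤ 6
Only (D) is consistent with the DFA.
(D) 1*(01*01*)*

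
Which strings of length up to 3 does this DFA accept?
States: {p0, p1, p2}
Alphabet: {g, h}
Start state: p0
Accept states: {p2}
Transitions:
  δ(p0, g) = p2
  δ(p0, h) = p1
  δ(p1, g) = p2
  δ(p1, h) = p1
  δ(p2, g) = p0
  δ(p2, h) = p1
g, hg, ggg, ghg, hhg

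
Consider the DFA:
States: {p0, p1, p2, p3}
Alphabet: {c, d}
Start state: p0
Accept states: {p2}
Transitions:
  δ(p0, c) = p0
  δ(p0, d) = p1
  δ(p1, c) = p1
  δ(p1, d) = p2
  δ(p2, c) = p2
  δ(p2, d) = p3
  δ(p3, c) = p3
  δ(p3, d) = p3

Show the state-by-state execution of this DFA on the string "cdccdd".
read 'c': p0 → p0
  read 'd': p0 → p1
  read 'c': p1 → p1
  read 'c': p1 → p1
  read 'd': p1 → p2
  read 'd': p2 → p3
p0 -> p0 -> p1 -> p1 -> p1 -> p2 -> p3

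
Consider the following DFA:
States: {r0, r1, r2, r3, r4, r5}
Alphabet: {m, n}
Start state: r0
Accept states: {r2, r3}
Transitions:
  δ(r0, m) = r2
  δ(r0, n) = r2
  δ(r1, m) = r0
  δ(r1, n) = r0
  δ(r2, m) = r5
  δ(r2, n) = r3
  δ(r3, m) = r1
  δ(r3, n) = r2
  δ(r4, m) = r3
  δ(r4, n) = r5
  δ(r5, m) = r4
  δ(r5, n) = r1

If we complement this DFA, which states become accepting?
Complement accept states = All states \ Original accept states
= {r0, r1, r2, r3, r4, r5} \ {r2, r3}
{r0, r1, r4, r5}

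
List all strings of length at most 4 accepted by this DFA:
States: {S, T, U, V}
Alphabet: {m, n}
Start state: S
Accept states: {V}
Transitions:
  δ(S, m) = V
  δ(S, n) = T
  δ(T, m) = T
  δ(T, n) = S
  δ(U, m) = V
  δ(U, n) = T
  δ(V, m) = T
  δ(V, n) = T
m, nnm, mmnm, mnnm, nmnm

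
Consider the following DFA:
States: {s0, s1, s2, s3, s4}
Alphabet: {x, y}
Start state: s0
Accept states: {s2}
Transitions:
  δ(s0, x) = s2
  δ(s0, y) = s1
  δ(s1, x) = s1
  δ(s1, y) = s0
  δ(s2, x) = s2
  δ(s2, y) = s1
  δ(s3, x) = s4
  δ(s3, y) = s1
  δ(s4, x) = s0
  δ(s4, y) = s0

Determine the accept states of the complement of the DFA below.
Complement accept states = All states \ Original accept states
= {s0, s1, s2, s3, s4} \ {s2}
{s0, s1, s3, s4}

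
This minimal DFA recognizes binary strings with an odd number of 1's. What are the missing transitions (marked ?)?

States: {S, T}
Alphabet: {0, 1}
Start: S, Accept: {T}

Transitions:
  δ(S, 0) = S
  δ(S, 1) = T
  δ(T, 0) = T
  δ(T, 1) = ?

From the language and accept set, identify what each state tracks — S: even number of 1's so far; T: odd number of 1's so far.
Each missing δ(q, a) is the state matching the new tracked value after reading a.
δ(T, 1) = S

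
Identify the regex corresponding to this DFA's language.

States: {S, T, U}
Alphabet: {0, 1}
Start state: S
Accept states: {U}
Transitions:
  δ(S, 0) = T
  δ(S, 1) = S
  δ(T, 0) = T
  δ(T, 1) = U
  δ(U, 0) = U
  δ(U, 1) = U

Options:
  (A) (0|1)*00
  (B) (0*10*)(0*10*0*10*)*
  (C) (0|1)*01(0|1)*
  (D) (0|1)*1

Check each option against the DFA on short strings; one disagreement eliminates an option:
  (A) (0|1)*00: on '00' the DFA goes S → T → T and rejects (T ∉ Accept), but the regex matches it → eliminate
  (B) (0*10*)(0*10*0*10*)*: on '1' the DFA goes S → S and rejects (S ∉ Accept), but the regex matches it → eliminate
  (C) (0|1)*01(0|1)*: agrees with the DFA on every string of length ≤ 6
  (D) (0|1)*1: on '1' the DFA goes S → S and rejects (S ∉ Accept), but the regex matches it → eliminate
Only (C) is consistent with the DFA.
(C) (0|1)*01(0|1)*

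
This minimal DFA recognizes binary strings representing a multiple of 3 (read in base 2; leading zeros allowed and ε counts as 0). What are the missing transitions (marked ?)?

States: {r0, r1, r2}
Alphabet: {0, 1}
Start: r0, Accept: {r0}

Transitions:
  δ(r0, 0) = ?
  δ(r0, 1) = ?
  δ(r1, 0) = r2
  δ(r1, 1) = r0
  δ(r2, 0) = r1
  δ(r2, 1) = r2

From the language and accept set, identify what each state tracks — r0: value ≡ 0 (mod 3); r1: value ≡ 1 (mod 3); r2: value ≡ 2 (mod 3).
Each missing δ(q, a) is the state matching the new tracked value after reading a.
δ(r0, 0) = r0; δ(r0, 1) = r1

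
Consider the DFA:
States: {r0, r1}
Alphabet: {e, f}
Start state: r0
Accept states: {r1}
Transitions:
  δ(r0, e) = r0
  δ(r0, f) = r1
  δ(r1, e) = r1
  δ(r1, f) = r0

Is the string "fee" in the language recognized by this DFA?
Processing string "fee":
  r0 --f--> r1
  r1 --e--> r1
  r1 --e--> r1
Final state: r1
Accept states: {r1}
Yes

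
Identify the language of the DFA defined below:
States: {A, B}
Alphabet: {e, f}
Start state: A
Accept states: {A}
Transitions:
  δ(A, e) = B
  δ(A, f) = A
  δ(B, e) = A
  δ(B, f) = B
Testing a few strings:
  'e' → reject
  'eef' → accept
  'f' → accept
  'fe' → reject
State roles: A=even number of e's so far; B=odd number of e's so far
All strings over {e,f} with an even number of e's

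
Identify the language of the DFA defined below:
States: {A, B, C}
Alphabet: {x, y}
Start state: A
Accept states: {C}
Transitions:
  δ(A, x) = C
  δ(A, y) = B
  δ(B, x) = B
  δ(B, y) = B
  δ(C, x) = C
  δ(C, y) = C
Testing a few strings:
  'yyx' → reject
  'xy' → accept
  'x' → accept
  'xxx' → accept
State roles: A=no input read; B=started with y (dead); C=started with x
All strings over {x,y} starting with x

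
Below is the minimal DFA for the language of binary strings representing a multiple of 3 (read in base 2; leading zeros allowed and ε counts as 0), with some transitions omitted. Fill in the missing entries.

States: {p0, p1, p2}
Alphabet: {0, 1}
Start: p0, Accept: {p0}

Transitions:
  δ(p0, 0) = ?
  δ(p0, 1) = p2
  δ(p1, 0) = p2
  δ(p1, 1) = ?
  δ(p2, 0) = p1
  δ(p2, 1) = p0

From the language and accept set, identify what each state tracks — p0: value ≡ 0 (mod 3); p1: value ≡ 2 (mod 3); p2: value ≡ 1 (mod 3).
Each missing δ(q, a) is the state matching the new tracked value after reading a.
δ(p0, 0) = p0; δ(p1, 1) = p1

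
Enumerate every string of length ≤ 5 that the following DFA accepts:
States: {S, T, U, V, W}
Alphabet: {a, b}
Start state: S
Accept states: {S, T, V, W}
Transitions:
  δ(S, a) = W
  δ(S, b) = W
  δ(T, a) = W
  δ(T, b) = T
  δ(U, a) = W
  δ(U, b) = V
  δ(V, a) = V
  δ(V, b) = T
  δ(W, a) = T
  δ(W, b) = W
ε, a, b, aa, ab, ba, bb, aaa, aab, aba, abb, baa, bab, bba, bbb, aaaa, aaab, aaba, aabb, abaa, abab, abba, abbb, baaa, baab, baba, babb, bbaa, bbab, bbba, bbbb, aaaaa, aaaab, aaaba, aaabb, aabaa, aabab, aabba, aabbb, abaaa, abaab, ababa, ababb, abbaa, abbab, abbba, abbbb, baaaa, baaab, baaba, baabb, babaa, babab, babba, babbb, bbaaa, bbaab, bbaba, bbabb, bbbaa, bbbab, bbbba, bbbbb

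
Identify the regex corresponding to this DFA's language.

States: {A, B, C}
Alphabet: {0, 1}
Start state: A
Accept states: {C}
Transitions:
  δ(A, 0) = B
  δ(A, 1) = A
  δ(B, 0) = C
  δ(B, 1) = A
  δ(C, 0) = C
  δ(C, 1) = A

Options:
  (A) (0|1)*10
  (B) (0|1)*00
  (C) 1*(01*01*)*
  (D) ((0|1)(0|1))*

Check each option against the DFA on short strings; one disagreement eliminates an option:
  (A) (0|1)*10: on '00' the DFA goes A → B → C and accepts (C ∈ Accept), but the regex does not match it → eliminate
  (B) (0|1)*00: agrees with the DFA on every string of length ≤ 6
  (C) 1*(01*01*)*: on ε the DFA stays in A and rejects (A ∉ Accept), but the regex matches it → eliminate
  (D) ((0|1)(0|1))*: on ε the DFA stays in A and rejects (A ∉ Accept), but the regex matches it → eliminate
Only (B) is consistent with the DFA.
(B) (0|1)*00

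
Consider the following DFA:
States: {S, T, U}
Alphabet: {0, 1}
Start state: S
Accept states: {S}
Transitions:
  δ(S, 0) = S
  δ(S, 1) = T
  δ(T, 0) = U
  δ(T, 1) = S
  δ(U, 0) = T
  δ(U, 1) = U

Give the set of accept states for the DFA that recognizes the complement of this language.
Complement accept states = All states \ Original accept states
= {S, T, U} \ {S}
{T, U}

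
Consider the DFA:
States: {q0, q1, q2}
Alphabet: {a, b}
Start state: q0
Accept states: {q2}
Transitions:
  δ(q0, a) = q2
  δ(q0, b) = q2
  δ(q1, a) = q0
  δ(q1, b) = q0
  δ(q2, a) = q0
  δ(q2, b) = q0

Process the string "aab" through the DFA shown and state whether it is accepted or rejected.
Processing string "aab":
  q0 --a--> q2
  q2 --a--> q0
  q0 --b--> q2
Final state: q2
Accept states: {q2}
Yes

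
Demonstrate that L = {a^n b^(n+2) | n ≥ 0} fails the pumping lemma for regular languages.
Assume L is regular with pumping length p. Idea: pumping the a-block breaks the fixed offset of 2.
Choose s = a^p b^(p+2) ∈ L. By the pumping lemma, s = xyz with |xy| ≤ p, |y| > 0, so y = a^k with k ≥ 1. Then xy²z = a^(p+k) b^(p+2). For this to be in L we would need p+2 = (p+k)+2, i.e. k = 0, contradicting k ≥ 1. So xy²z ∉ L.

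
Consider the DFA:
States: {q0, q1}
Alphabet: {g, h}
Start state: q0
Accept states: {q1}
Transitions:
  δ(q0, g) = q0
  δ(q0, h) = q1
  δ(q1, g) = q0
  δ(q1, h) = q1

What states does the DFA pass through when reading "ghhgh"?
read 'g': q0 → q0
  read 'h': q0 → q1
  read 'h': q1 → q1
  read 'g': q1 → q0
  read 'h': q0 → q1
q0 -> q0 -> q1 -> q1 -> q0 -> q1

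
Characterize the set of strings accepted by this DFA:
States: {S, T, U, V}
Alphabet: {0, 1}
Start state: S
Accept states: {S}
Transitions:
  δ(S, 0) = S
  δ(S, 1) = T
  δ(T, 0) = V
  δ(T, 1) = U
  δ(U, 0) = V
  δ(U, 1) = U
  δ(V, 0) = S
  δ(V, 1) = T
Testing a few strings:
  '0101' → reject
  '1110' → reject
  '0100' → accept
  '01' → reject
State roles: S=value ≡ 0 (mod 4); T=value ≡ 1 (mod 4); U=value ≡ 3 (mod 4); V=value ≡ 2 (mod 4)
All binary strings representing a multiple of 4 (read in base 2; leading zeros allowed and ε counts as 0)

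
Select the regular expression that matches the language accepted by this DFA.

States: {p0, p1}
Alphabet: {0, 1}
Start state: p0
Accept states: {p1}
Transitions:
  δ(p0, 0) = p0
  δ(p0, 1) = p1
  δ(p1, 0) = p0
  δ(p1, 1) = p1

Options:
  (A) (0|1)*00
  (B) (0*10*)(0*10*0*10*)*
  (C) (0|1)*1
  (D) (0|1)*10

Check each option against the DFA on short strings; one disagreement eliminates an option:
  (A) (0|1)*00: on '1' the DFA goes p0 → p1 and accepts (p1 ∈ Accept), but the regex does not match it → eliminate
  (B) (0*10*)(0*10*0*10*)*: on '10' the DFA goes p0 → p1 → p0 and rejects (p0 ∉ Accept), but the regex matches it → eliminate
  (C) (0|1)*1: agrees with the DFA on every string of length ≤ 6
  (D) (0|1)*10: on '1' the DFA goes p0 → p1 and accepts (p1 ∈ Accept), but the regex does not match it → eliminate
Only (C) is consistent with the DFA.
(C) (0|1)*1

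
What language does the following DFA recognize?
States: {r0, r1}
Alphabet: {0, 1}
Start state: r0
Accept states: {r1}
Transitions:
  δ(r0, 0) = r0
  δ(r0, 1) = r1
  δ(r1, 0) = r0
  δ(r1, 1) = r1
Testing a few strings:
  '10' → reject
  '00' → reject
  '100' → reject
  '01' → accept
State roles: r0=last symbol not 1; r1=last symbol is 1
All binary strings ending with 1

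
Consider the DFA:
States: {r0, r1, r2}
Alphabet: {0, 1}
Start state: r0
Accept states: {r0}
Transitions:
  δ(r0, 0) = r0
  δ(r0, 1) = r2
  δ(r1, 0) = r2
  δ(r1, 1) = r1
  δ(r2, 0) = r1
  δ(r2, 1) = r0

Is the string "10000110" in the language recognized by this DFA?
Processing string "10000110":
  r0 --1--> r2
  r2 --0--> r1
  r1 --0--> r2
  r2 --0--> r1
  r1 --0--> r2
  r2 --1--> r0
  r0 --1--> r2
  r2 --0--> r1
Final state: r1
Accept states: {r0}
No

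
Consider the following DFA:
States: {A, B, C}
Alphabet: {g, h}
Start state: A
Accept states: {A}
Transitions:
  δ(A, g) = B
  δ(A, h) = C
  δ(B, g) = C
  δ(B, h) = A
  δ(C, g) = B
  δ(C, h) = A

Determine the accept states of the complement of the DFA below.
Complement accept states = All states \ Original accept states
= {A, B, C} \ {A}
{B, C}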